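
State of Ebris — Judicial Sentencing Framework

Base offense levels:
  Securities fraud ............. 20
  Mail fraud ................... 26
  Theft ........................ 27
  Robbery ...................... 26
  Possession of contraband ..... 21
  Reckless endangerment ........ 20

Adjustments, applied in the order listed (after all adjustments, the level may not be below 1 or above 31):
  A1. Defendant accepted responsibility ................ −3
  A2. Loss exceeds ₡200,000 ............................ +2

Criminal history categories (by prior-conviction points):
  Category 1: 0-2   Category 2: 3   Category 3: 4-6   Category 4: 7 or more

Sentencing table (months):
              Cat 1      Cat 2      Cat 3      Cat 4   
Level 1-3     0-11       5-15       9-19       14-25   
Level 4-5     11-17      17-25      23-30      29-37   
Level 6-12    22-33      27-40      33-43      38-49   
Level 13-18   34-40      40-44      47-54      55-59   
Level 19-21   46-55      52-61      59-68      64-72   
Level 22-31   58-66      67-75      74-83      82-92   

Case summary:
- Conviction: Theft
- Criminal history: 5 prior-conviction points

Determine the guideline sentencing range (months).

74-83 months

Base offense level for theft: 27.
Final offense level: 27.
Criminal history: 5 prior points → Category 3 (4-6).
Level 27 falls in the 22-31 band.
Grid: Level 22-31 × Category 3 = 74-83 months.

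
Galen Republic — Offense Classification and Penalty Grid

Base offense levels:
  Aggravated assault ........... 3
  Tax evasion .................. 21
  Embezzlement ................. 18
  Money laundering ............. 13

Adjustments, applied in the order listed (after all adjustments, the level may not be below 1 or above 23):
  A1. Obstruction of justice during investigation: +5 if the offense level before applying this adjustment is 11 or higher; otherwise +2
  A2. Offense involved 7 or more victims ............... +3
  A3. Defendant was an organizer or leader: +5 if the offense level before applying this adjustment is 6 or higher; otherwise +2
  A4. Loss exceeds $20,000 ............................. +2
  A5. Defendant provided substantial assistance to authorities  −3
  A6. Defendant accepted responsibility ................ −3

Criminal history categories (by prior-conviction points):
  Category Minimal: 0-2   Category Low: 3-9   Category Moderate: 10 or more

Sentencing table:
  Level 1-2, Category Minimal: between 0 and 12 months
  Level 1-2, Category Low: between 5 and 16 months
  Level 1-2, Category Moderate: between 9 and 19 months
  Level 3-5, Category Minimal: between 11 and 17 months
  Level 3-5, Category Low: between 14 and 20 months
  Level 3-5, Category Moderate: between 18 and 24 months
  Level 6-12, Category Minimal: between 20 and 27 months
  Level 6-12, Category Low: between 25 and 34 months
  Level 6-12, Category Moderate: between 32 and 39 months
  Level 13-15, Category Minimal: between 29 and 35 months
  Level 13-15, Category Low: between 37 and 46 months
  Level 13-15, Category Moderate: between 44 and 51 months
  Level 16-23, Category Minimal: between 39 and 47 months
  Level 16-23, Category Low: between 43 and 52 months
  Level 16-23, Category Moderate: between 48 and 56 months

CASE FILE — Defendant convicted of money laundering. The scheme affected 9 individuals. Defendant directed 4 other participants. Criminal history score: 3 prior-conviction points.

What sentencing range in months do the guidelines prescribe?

43-52 months

Base offense level for money laundering: 13.
A1 does not apply.
A2 applies: 13 + 3 = 16.
A3 applies (level before this adjustment is 16 ≥ 6, so +5): 16 + 5 = 21.
A4 does not apply.
A6 does not apply.
Final offense level: 21.
Criminal history: 3 prior points → Category Low (3-9).
Level 21 falls in the 16-23 band.
Grid: Level 16-23 × Category Low = 43-52 months.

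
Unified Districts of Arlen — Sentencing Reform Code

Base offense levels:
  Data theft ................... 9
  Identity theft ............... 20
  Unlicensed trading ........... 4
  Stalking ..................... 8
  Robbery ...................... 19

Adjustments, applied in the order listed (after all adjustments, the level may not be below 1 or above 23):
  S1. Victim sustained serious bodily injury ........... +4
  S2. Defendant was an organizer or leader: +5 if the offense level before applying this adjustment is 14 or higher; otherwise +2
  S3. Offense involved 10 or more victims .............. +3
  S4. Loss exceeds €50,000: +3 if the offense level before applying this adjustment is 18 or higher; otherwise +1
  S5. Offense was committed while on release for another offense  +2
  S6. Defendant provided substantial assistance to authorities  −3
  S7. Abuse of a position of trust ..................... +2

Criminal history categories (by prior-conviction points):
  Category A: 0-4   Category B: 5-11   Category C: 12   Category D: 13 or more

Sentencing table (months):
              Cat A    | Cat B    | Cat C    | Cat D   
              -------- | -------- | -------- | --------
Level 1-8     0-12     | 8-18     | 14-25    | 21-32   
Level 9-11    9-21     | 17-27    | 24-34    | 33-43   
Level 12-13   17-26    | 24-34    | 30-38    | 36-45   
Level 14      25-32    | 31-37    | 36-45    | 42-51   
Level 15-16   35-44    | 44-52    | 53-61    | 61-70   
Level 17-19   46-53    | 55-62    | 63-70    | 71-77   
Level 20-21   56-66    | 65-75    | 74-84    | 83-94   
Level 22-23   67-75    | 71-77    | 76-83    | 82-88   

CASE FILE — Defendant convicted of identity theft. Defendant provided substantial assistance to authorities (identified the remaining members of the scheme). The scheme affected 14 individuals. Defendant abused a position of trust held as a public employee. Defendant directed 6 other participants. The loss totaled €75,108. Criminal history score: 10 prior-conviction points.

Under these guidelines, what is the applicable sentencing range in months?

71-77 months

Base offense level for identity theft: 20.
S1 does not apply.
S2 applies (level before this adjustment is 20 ≥ 14, so +5): 20 + 5 = 25.
S3 applies: 25 + 3 = 28.
S4 applies (level before this adjustment is 28 ≥ 18, so +3): 28 + 3 = 31.
S5 does not apply.
S6 applies: 31 − 3 = 28.
S7 applies: 28 + 2 = 30.
Level 30 exceeds the maximum of 23; capped at 23.
Final offense level: 23.
Criminal history: 10 prior points → Category B (5-11).
Level 23 falls in the 22-23 band.
Grid: Level 22-23 × Category B = 71-77 months.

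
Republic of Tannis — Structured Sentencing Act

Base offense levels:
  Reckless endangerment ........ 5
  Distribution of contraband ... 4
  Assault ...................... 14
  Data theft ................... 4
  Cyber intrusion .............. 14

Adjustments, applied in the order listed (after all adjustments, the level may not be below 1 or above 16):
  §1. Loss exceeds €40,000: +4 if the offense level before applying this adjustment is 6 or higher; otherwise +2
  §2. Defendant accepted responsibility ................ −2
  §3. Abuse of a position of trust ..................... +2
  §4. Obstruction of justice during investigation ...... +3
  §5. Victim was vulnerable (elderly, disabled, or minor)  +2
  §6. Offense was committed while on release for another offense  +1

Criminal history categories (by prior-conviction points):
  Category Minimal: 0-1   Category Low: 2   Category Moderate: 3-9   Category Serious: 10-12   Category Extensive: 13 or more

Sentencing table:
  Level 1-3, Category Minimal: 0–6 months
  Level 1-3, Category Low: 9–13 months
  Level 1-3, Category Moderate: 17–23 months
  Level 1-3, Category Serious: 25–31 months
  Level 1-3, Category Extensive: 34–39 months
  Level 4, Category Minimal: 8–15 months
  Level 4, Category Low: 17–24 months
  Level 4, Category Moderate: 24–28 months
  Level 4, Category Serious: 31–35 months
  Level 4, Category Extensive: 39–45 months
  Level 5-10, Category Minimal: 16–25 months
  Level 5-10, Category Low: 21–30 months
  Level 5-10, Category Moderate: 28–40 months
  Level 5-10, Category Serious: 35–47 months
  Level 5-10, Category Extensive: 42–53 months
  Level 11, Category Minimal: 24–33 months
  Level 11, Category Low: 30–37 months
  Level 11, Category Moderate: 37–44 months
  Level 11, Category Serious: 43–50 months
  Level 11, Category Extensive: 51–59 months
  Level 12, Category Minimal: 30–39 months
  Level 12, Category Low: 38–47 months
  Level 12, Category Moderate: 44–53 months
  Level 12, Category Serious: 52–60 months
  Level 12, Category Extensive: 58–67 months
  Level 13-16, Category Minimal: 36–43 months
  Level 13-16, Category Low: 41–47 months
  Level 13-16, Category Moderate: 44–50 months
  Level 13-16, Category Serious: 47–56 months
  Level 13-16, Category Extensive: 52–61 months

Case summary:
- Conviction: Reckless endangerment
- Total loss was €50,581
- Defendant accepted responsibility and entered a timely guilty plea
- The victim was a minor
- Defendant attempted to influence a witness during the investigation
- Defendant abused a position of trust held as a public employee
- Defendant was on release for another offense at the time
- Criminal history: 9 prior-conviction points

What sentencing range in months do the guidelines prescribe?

44-50 months

Base offense level for reckless endangerment: 5.
§1 applies (level before this adjustment is 5 < 6, so +2): 5 + 2 = 7.
§2 applies: 7 − 2 = 5.
§3 applies: 5 + 2 = 7.
§4 applies: 7 + 3 = 10.
§5 applies: 10 + 2 = 12.
§6 applies: 12 + 1 = 13.
Final offense level: 13.
Criminal history: 9 prior points → Category Moderate (3-9).
Level 13 falls in the 13-16 band.
Grid: Level 13-16 × Category Moderate = 44-50 months.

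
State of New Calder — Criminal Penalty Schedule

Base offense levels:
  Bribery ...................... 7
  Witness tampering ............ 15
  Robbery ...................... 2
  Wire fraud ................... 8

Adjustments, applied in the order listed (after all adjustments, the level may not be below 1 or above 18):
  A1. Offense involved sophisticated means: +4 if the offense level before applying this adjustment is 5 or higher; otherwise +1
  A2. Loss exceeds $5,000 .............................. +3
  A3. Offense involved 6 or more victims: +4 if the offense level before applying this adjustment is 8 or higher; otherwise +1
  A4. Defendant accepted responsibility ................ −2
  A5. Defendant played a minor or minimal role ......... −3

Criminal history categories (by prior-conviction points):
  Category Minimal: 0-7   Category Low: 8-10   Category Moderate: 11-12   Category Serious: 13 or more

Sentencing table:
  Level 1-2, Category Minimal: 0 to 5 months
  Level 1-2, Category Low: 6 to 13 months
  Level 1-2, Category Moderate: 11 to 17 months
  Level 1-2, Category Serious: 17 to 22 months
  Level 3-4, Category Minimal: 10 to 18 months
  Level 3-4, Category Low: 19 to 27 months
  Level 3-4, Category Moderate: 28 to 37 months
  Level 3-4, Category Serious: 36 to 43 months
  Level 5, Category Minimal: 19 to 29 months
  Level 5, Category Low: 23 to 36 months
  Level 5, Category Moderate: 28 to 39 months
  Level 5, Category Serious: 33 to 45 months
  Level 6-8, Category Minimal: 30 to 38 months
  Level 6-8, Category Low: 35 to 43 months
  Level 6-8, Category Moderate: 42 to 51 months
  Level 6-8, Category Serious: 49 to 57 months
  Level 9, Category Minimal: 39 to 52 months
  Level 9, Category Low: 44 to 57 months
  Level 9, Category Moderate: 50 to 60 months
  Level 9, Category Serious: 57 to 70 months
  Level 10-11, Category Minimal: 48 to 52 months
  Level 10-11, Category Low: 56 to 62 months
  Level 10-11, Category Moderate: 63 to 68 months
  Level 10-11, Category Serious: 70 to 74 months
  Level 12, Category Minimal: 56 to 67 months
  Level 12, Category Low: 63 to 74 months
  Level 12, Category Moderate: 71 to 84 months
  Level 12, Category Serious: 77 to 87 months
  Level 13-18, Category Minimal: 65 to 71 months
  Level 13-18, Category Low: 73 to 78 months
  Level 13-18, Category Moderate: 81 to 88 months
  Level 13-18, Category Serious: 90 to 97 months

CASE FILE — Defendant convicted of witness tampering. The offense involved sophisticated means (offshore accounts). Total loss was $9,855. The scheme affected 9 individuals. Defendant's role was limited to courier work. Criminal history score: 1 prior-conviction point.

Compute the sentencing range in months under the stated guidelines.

Base offense level for witness tampering: 15.
A1 applies (level before this adjustment is 15 ≥ 5, so +4): 15 + 4 = 19.
A2 applies: 19 + 3 = 22.
A3 applies (level before this adjustment is 22 ≥ 8, so +4): 22 + 4 = 26.
A5 applies: 26 − 3 = 23.
Level 23 exceeds the maximum of 18; capped at 18.
Final offense level: 18.
Criminal history: 1 prior point → Category Minimal (0-7).
Level 18 falls in the 13-18 band.
Grid: Level 13-18 × Category Minimal = 65-71 months.

65-71 months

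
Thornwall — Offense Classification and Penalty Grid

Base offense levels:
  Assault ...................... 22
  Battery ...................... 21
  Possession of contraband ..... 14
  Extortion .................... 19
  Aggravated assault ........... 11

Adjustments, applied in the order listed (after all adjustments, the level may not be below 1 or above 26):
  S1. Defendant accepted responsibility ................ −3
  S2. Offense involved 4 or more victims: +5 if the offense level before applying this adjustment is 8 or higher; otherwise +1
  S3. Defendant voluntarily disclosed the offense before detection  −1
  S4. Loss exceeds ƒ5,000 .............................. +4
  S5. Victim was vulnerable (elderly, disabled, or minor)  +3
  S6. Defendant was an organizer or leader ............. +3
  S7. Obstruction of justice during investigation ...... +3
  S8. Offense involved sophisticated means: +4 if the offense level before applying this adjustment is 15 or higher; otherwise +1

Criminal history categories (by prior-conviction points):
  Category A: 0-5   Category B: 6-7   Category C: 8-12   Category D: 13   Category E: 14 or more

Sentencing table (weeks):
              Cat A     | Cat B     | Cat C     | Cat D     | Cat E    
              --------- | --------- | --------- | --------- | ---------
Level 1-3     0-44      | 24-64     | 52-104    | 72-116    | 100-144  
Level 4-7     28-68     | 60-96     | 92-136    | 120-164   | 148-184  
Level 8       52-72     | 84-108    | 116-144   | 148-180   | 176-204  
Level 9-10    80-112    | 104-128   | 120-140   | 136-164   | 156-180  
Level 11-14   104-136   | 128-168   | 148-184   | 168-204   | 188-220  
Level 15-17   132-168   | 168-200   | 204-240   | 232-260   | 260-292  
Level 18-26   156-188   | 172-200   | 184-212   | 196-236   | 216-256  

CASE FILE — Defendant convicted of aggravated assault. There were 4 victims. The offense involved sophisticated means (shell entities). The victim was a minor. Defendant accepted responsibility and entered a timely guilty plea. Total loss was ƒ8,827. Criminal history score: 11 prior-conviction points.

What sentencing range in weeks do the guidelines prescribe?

184-212 weeks

Base offense level for aggravated assault: 11.
S1 applies: 11 − 3 = 8.
S2 applies (level before this adjustment is 8 ≥ 8, so +5): 8 + 5 = 13.
S3 does not apply.
S4 applies: 13 + 4 = 17.
S5 applies: 17 + 3 = 20.
S6 does not apply.
S8 applies (level before this adjustment is 20 ≥ 15, so +4): 20 + 4 = 24.
Final offense level: 24.
Criminal history: 11 prior points → Category C (8-12).
Level 24 falls in the 18-26 band.
Grid: Level 18-26 × Category C = 184-212 weeks.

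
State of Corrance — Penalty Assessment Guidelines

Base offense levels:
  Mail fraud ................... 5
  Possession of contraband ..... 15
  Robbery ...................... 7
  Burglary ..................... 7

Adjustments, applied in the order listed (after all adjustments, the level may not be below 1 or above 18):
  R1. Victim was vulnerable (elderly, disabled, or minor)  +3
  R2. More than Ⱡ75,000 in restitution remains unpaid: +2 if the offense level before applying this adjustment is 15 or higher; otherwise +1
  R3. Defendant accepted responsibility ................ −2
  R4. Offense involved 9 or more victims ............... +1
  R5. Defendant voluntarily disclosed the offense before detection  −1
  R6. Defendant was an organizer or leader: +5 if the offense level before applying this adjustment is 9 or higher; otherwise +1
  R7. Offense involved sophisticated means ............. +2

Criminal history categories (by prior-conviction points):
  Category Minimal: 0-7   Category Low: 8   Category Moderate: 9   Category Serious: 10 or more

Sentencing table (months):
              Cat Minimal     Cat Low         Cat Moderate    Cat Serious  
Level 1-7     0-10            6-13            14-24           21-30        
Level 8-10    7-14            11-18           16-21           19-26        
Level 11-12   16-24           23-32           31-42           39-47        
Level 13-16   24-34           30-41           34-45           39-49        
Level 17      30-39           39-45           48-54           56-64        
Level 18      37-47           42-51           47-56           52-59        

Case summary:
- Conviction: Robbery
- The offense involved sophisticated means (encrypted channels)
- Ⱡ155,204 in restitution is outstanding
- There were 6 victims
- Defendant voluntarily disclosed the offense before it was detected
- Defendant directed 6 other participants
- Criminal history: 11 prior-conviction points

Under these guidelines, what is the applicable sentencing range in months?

Base offense level for robbery: 7.
R1 does not apply.
R2 applies (level before this adjustment is 7 < 15, so +1): 7 + 1 = 8.
R3 does not apply.
R5 applies: 8 − 1 = 7.
R6 applies (level before this adjustment is 7 < 9, so +1): 7 + 1 = 8.
R7 applies: 8 + 2 = 10.
Final offense level: 10.
Criminal history: 11 prior points → Category Serious (10+).
Level 10 falls in the 8-10 band.
Grid: Level 8-10 × Category Serious = 19-26 months.

19-26 months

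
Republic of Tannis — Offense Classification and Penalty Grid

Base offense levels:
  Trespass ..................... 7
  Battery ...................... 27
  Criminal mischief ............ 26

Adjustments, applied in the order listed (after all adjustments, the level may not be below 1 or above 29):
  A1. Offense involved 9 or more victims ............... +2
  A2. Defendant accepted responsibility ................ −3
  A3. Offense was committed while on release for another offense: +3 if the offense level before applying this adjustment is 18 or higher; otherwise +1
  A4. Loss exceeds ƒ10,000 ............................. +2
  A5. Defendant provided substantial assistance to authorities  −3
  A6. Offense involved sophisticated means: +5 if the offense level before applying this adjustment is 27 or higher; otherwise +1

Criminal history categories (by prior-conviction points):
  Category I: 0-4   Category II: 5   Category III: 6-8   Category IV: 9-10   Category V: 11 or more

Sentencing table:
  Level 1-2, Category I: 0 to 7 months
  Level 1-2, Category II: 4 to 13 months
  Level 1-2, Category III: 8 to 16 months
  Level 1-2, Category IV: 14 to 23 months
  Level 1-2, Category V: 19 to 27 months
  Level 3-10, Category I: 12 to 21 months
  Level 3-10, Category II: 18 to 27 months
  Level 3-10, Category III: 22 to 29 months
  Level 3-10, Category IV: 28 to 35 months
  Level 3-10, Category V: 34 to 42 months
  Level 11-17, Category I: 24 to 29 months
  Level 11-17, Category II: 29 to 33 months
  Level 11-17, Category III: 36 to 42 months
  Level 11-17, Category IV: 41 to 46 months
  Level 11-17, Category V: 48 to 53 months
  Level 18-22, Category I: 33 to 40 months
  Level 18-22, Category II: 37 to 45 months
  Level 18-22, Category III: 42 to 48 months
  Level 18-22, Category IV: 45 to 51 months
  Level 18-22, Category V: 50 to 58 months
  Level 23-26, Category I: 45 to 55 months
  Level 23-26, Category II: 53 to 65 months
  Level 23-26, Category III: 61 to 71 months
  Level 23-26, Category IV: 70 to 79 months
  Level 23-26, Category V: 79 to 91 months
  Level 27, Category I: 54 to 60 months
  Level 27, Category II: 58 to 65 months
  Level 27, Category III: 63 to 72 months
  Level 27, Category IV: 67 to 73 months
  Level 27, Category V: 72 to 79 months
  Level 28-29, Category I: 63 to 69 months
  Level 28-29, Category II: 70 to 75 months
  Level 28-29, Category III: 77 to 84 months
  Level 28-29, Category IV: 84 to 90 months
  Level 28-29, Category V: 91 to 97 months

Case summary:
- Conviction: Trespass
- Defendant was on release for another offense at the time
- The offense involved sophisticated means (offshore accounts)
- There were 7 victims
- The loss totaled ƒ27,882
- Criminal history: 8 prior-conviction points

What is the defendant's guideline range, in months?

Base offense level for trespass: 7.
A1 does not apply.
A3 applies (level before this adjustment is 7 < 18, so +1): 7 + 1 = 8.
A4 applies: 8 + 2 = 10.
A6 applies (level before this adjustment is 10 < 27, so +1): 10 + 1 = 11.
Final offense level: 11.
Criminal history: 8 prior points → Category III (6-8).
Level 11 falls in the 11-17 band.
Grid: Level 11-17 × Category III = 36-42 months.

36-42 months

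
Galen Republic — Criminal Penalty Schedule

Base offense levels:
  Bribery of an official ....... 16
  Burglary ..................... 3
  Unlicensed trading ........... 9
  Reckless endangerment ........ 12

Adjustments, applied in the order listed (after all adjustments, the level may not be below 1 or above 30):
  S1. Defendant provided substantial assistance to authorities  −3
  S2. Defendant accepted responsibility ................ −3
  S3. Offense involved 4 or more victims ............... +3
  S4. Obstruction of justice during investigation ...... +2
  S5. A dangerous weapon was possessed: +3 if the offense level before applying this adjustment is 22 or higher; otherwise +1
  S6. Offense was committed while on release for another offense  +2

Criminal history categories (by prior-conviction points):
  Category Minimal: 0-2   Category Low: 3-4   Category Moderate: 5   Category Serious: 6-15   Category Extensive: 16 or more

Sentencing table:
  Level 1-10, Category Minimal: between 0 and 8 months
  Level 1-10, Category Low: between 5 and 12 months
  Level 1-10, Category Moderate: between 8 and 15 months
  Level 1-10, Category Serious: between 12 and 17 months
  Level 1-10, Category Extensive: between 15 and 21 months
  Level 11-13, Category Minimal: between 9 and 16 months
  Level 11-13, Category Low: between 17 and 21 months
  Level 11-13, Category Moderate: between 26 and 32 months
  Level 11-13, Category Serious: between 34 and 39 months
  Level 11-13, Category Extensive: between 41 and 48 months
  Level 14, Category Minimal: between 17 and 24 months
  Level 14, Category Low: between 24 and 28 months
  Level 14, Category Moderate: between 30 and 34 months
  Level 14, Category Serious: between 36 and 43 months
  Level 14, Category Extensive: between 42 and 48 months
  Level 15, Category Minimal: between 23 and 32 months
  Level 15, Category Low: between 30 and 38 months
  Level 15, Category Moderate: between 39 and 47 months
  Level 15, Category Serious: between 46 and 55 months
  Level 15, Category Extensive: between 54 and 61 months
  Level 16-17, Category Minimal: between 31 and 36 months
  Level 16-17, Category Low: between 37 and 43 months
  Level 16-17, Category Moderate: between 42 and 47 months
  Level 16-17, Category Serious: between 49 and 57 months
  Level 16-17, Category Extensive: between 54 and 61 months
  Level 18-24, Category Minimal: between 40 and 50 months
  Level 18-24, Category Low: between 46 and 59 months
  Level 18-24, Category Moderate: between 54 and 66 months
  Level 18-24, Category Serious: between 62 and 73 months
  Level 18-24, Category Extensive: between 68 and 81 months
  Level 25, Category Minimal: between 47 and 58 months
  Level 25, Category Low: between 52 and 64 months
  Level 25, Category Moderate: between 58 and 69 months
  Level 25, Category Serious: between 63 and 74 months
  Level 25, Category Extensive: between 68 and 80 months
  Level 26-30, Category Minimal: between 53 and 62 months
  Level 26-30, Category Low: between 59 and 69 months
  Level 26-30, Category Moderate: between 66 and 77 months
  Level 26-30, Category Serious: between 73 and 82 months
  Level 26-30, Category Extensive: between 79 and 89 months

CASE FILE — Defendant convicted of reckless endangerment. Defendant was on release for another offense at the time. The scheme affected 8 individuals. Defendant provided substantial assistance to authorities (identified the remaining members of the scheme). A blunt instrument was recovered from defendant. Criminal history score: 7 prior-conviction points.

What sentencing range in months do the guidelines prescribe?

Base offense level for reckless endangerment: 12.
S1 applies: 12 − 3 = 9.
S2 does not apply.
S3 applies: 9 + 3 = 12.
S4 does not apply.
S5 applies (level before this adjustment is 12 < 22, so +1): 12 + 1 = 13.
S6 applies: 13 + 2 = 15.
Final offense level: 15.
Criminal history: 7 prior points → Category Serious (6-15).
Level 15 falls in the 15 band.
Grid: Level 15 × Category Serious = 46-55 months.

46-55 months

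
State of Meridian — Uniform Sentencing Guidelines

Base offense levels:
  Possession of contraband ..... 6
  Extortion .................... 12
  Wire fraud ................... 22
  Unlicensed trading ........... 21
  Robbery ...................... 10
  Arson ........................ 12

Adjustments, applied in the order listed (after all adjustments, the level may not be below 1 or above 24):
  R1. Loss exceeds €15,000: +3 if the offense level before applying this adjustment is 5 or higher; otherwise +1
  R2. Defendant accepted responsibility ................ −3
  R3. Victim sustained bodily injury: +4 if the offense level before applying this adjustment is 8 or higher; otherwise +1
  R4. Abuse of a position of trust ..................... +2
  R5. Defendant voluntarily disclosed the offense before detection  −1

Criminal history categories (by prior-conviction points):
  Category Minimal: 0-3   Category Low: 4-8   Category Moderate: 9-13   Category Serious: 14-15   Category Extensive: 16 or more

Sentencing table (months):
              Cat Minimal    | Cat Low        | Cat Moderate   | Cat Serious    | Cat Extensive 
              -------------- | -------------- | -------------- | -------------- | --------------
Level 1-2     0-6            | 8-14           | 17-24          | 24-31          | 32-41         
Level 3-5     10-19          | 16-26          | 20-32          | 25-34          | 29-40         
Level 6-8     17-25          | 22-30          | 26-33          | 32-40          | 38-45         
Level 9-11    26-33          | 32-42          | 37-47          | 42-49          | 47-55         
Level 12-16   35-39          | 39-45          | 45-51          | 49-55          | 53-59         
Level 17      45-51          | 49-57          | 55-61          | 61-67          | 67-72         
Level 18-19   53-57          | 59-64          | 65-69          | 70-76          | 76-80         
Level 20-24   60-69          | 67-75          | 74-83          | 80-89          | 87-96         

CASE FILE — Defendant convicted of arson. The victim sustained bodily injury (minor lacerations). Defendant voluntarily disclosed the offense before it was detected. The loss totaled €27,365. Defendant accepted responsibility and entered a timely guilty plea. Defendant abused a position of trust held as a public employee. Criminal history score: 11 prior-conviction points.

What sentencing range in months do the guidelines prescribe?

55-61 months

Base offense level for arson: 12.
R1 applies (level before this adjustment is 12 ≥ 5, so +3): 12 + 3 = 15.
R2 applies: 15 − 3 = 12.
R3 applies (level before this adjustment is 12 ≥ 8, so +4): 12 + 4 = 16.
R4 applies: 16 + 2 = 18.
R5 applies: 18 − 1 = 17.
Final offense level: 17.
Criminal history: 11 prior points → Category Moderate (9-13).
Level 17 falls in the 17 band.
Grid: Level 17 × Category Moderate = 55-61 months.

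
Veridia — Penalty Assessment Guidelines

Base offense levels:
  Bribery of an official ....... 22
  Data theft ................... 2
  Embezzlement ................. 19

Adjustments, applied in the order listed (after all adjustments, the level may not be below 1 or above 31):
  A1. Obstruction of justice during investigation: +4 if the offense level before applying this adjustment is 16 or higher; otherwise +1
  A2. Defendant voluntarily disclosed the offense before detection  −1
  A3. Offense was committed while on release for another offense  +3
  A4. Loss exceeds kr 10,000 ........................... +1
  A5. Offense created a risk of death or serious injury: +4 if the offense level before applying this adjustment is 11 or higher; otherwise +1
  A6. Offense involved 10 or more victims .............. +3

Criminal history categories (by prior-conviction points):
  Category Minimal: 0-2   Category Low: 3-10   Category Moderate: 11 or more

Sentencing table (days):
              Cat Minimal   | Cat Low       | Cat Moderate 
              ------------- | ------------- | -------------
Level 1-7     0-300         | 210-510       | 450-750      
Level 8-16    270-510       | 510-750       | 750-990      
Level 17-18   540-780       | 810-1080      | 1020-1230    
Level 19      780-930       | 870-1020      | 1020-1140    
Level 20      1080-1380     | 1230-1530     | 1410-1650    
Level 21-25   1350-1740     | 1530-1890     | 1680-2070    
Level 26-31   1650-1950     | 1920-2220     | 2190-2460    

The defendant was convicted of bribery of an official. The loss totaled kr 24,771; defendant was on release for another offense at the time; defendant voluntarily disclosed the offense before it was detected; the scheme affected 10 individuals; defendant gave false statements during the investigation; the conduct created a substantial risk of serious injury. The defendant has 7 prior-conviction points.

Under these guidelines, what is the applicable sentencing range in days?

Base offense level for bribery of an official: 22.
A1 applies (level before this adjustment is 22 ≥ 16, so +4): 22 + 4 = 26.
A2 applies: 26 − 1 = 25.
A3 applies: 25 + 3 = 28.
A4 applies: 28 + 1 = 29.
A5 applies (level before this adjustment is 29 ≥ 11, so +4): 29 + 4 = 33.
A6 applies: 33 + 3 = 36.
Level 36 exceeds the maximum of 31; capped at 31.
Final offense level: 31.
Criminal history: 7 prior points → Category Low (3-10).
Level 31 falls in the 26-31 band.
Grid: Level 26-31 × Category Low = 1920-2220 days.

1920-2220 days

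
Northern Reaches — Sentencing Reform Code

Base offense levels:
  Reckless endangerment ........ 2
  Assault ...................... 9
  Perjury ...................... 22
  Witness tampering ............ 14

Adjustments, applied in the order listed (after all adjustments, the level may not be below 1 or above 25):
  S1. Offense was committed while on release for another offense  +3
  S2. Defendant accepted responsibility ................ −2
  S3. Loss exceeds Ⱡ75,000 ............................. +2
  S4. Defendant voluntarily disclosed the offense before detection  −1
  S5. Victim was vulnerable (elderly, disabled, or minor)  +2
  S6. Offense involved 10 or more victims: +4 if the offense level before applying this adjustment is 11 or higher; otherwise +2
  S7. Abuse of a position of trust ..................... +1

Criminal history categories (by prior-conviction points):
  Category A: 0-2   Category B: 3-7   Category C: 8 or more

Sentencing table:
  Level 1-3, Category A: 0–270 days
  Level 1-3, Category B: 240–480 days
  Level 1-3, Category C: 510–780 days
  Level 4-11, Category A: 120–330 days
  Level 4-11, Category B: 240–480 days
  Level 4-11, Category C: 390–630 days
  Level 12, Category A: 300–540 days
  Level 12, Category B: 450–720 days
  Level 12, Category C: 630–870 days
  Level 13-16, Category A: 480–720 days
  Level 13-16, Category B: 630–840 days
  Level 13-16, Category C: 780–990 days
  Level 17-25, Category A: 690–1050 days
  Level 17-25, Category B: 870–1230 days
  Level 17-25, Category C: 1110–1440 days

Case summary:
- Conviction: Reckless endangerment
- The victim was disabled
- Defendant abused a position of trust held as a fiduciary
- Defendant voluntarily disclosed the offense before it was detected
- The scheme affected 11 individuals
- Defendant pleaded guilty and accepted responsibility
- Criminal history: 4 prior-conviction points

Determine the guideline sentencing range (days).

Base offense level for reckless endangerment: 2.
S2 applies: 2 − 2 = 0.
S3 does not apply.
S4 applies: 0 − 1 = -1.
S5 applies: -1 + 2 = 1.
S6 applies (level before this adjustment is 1 < 11, so +2): 1 + 2 = 3.
S7 applies: 3 + 1 = 4.
Final offense level: 4.
Criminal history: 4 prior points → Category B (3-7).
Level 4 falls in the 4-11 band.
Grid: Level 4-11 × Category B = 240-480 days.

240-480 days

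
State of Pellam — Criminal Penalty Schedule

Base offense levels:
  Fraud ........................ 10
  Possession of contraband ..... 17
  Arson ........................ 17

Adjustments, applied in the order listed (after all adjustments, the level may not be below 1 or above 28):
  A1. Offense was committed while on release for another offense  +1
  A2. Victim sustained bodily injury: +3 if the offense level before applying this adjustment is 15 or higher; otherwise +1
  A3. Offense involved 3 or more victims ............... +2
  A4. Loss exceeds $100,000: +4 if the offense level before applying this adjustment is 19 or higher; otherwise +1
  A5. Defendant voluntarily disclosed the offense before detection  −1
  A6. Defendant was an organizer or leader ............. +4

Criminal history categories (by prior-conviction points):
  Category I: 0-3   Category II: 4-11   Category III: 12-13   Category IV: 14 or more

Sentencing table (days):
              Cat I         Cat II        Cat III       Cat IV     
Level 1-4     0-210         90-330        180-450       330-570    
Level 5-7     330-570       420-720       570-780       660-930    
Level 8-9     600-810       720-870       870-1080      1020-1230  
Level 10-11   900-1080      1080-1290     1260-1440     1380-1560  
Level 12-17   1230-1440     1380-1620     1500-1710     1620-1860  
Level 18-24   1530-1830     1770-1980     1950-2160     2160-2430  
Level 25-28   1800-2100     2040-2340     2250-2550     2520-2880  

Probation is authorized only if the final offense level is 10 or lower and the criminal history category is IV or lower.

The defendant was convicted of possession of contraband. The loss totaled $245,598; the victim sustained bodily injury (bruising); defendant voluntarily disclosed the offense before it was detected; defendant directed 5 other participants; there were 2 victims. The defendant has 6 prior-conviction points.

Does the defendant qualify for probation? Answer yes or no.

Base offense level for possession of contraband: 17.
A2 applies (level before this adjustment is 17 ≥ 15, so +3): 17 + 3 = 20.
A4 applies (level before this adjustment is 20 ≥ 19, so +4): 20 + 4 = 24.
A5 applies: 24 − 1 = 23.
A6 applies: 23 + 4 = 27.
Final offense level: 27.
Criminal history: 6 prior points → Category II (4-11).
Level 27 falls in the 25-28 band.
Grid: Level 25-28 × Category II = 2040-2340 days.
Probation check: level 27 > 10 and category II ≤ IV → not eligible.

No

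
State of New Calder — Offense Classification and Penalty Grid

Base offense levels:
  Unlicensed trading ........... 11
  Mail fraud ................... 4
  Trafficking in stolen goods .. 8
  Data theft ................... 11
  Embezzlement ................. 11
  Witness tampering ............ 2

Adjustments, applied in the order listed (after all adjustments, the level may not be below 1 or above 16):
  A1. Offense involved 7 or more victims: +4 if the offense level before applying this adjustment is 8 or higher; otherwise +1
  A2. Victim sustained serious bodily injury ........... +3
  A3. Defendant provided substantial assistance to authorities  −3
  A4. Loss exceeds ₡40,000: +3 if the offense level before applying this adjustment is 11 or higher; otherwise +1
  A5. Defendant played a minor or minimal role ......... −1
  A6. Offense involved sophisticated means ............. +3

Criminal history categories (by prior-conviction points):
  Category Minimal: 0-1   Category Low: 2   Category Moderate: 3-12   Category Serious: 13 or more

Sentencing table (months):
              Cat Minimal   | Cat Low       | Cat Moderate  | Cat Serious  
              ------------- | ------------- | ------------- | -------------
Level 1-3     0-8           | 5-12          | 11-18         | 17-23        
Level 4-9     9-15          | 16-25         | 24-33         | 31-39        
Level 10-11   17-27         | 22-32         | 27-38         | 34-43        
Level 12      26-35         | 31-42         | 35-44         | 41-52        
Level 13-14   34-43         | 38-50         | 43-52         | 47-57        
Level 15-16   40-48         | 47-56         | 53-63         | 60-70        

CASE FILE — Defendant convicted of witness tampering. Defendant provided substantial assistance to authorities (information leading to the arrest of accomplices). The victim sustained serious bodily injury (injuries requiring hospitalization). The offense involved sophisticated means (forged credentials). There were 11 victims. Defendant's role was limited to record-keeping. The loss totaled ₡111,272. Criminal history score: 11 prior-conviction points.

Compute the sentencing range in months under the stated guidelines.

Base offense level for witness tampering: 2.
A1 applies (level before this adjustment is 2 < 8, so +1): 2 + 1 = 3.
A2 applies: 3 + 3 = 6.
A3 applies: 6 − 3 = 3.
A4 applies (level before this adjustment is 3 < 11, so +1): 3 + 1 = 4.
A5 applies: 4 − 1 = 3.
A6 applies: 3 + 3 = 6.
Final offense level: 6.
Criminal history: 11 prior points → Category Moderate (3-12).
Level 6 falls in the 4-9 band.
Grid: Level 4-9 × Category Moderate = 24-33 months.

24-33 months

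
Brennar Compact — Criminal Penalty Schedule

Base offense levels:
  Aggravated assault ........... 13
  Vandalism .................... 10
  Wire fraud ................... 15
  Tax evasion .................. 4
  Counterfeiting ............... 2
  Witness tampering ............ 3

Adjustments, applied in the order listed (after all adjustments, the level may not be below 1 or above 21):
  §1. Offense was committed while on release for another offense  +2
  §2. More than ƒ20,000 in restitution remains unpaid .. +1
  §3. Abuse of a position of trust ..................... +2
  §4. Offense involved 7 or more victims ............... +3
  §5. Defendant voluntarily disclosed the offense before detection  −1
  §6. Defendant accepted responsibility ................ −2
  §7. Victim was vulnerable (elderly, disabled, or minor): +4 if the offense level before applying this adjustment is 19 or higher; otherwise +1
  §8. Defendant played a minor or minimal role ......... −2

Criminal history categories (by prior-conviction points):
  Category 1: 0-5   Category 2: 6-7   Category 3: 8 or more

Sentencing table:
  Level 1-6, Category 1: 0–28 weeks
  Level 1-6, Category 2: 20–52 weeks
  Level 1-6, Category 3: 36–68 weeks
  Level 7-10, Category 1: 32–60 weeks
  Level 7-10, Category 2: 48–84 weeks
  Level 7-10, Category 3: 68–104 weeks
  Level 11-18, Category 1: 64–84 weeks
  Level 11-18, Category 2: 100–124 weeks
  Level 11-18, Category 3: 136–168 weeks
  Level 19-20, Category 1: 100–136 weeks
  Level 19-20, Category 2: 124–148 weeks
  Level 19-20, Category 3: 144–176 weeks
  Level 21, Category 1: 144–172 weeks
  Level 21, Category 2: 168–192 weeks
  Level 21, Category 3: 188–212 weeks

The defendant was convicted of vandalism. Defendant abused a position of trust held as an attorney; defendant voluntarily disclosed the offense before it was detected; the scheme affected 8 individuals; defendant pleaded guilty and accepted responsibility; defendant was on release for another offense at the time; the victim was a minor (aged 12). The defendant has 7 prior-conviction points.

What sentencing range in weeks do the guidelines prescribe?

Base offense level for vandalism: 10.
§1 applies: 10 + 2 = 12.
§2 does not apply.
§3 applies: 12 + 2 = 14.
§4 applies: 14 + 3 = 17.
§5 applies: 17 − 1 = 16.
§6 applies: 16 − 2 = 14.
§7 applies (level before this adjustment is 14 < 19, so +1): 14 + 1 = 15.
§8 does not apply.
Final offense level: 15.
Criminal history: 7 prior points → Category 2 (6-7).
Level 15 falls in the 11-18 band.
Grid: Level 11-18 × Category 2 = 100-124 weeks.

100-124 weeks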